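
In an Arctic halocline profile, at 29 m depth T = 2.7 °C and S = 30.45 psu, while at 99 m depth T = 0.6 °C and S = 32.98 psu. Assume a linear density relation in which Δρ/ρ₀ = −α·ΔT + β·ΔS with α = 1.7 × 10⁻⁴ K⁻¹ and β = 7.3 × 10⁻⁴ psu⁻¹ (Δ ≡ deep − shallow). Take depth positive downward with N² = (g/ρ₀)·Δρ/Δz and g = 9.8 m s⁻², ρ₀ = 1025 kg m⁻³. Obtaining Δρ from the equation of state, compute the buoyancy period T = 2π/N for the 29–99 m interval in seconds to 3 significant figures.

ΔT = -2.1 K, ΔS = +2.53 psu (deep − shallow).
Δρ/ρ₀ = −αΔT + βΔS = 3.57 × 10⁻⁴ + 1.8469 × 10⁻³ = 2.2039 × 10⁻³, so Δρ ≈ 2.259 kg m⁻³.
N² = (g/ρ₀)·Δρ/Δz = g·(Δρ/ρ₀)/Δz = 9.8 × 2.2039 × 10⁻³ / 70 = 3.0855 × 10⁻⁴ s⁻².
N = √(3.0855 × 10⁻⁴) = 0.017566 rad s⁻¹ → T = 2π/N = 357.69 s ≈ 358 s.

358 s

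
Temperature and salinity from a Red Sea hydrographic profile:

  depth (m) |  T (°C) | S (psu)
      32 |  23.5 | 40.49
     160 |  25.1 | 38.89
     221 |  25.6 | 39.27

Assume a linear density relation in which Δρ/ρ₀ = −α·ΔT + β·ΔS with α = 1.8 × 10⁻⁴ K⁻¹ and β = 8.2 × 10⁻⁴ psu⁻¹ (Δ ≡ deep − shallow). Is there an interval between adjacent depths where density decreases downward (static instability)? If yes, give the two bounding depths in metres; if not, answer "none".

Evaluate Δρ/ρ₀ = −αΔT + βΔS across each adjacent pair:
  32–160 m: −αΔT+βΔS = −(1.8 × 10⁻⁴)(+1.6)+(8.2 × 10⁻⁴)(-1.60) = -1.6 × 10⁻³ → UNSTABLE
  160–221 m: −αΔT+βΔS = −(1.8 × 10⁻⁴)(+0.5)+(8.2 × 10⁻⁴)(+0.38) = 2.2 × 10⁻⁴ → stable
The 32–160 m interval has Δρ < 0: lighter water underlies denser water.

32–160 m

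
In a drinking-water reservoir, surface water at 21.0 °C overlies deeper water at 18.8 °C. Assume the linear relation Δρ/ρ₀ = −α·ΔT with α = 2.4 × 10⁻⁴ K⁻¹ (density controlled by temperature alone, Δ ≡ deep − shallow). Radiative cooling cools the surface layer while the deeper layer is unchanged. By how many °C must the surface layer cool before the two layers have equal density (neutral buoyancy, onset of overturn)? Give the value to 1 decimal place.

With temperature the only control, equal density requires T_surf′ = T_deep.
T_surf′ = 18.8 °C.
Cooling required: 21.0 − 18.8 = 2.2 °C.

2.2 °C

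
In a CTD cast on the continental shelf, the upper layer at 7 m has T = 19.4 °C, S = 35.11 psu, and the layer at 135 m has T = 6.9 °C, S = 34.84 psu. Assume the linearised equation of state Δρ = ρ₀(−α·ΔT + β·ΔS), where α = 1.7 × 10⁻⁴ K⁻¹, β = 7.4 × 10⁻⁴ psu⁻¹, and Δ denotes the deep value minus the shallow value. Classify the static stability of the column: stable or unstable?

ΔT = 6.9 − 19.4 = -12.5 K and ΔS = 34.84 − 35.11 = -0.27 psu (deep − shallow).
−αΔT = 2.125 × 10⁻³; βΔS = -1.998 × 10⁻⁴; sum Δρ/ρ₀ = 1.9252 × 10⁻³.
Δρ/ρ₀ > 0, so Δρ > 0: deeper water is denser → statically stable.

stable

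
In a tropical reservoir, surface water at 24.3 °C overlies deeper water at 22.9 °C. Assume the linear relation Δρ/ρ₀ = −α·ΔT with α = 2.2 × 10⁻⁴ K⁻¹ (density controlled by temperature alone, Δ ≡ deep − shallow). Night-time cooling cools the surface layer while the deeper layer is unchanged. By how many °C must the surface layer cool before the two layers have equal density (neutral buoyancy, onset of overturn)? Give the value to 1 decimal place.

With temperature the only control, equal density requires T_surf′ = T_deep.
T_surf′ = 22.9 °C.
Cooling required: 24.3 − 22.9 = 1.4 °C.

1.4 °C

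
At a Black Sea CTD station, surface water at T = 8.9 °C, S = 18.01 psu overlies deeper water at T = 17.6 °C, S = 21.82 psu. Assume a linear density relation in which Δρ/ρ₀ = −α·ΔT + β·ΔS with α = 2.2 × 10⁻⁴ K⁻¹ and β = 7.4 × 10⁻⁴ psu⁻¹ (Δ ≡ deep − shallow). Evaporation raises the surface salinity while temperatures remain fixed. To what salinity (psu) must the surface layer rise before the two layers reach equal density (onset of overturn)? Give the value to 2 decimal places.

19.23 psu

Neutral buoyancy requires −α(T_deep − T_surf) + β(S_deep − S_surf′) = 0.
S_surf′ = S_deep − (α/β)·ΔT = 21.82 − (2.2 × 10⁻⁴/7.4 × 10⁻⁴)·(+8.7) = 19.2335 psu.
Increase required: 19.2335 − 18.01 = 1.2235 psu.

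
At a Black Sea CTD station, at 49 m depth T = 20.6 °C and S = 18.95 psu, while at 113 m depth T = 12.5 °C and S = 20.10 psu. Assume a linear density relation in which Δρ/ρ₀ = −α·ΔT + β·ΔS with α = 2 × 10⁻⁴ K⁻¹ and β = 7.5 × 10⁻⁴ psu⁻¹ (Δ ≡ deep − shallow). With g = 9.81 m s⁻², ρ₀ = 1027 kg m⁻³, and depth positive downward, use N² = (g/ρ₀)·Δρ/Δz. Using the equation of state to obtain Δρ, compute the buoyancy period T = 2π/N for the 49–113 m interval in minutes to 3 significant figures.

ΔT = -8.1 K, ΔS = +1.15 psu (deep − shallow).
Δρ/ρ₀ = −αΔT + βΔS = 1.62 × 10⁻³ + 8.625 × 10⁻⁴ = 2.4825 × 10⁻³, so Δρ ≈ 2.550 kg m⁻³.
N² = (g/ρ₀)·Δρ/Δz = g·(Δρ/ρ₀)/Δz = 9.81 × 2.4825 × 10⁻³ / 64 = 3.8052 × 10⁻⁴ s⁻².
N = √(3.8052 × 10⁻⁴) = 0.019507 rad s⁻¹ → T = 2π/N = 322.10 s = 5.3683 min ≈ 5.37 min.

5.37 min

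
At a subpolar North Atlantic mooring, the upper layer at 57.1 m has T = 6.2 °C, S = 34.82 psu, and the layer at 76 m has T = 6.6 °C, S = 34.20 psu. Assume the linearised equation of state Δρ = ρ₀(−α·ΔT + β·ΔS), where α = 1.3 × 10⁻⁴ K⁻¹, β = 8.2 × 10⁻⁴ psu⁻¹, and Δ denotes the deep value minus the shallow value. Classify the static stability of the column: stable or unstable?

unstable

ΔT = 6.6 − 6.2 = +0.4 K and ΔS = 34.20 − 34.82 = -0.62 psu (deep − shallow).
−αΔT = -5.20 × 10⁻⁵; βΔS = -5.084 × 10⁻⁴; sum Δρ/ρ₀ = -5.604 × 10⁻⁴.
Δρ/ρ₀ < 0, so Δρ < 0: deeper water is lighter → statically unstable; the column would overturn.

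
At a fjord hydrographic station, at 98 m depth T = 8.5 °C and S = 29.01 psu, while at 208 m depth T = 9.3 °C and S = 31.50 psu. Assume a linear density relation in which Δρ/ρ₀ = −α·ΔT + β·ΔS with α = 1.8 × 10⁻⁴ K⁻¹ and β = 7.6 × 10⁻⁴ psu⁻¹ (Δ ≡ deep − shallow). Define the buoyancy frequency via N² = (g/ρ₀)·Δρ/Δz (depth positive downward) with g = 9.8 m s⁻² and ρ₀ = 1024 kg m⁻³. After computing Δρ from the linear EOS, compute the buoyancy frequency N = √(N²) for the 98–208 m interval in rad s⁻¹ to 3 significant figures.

ΔT = +0.8 K, ΔS = +2.49 psu (deep − shallow).
Δρ/ρ₀ = −αΔT + βΔS = -1.44 × 10⁻⁴ + 1.8924 × 10⁻³ = 1.7484 × 10⁻³, so Δρ ≈ 1.790 kg m⁻³.
N² = (g/ρ₀)·Δρ/Δz = g·(Δρ/ρ₀)/Δz = 9.8 × 1.7484 × 10⁻³ / 110 = 1.5577 × 10⁻⁴ s⁻².
N = √(1.5577 × 10⁻⁴) = 0.012481 rad s⁻¹ ≈ 0.0125 rad s⁻¹.

0.0125 rad s⁻¹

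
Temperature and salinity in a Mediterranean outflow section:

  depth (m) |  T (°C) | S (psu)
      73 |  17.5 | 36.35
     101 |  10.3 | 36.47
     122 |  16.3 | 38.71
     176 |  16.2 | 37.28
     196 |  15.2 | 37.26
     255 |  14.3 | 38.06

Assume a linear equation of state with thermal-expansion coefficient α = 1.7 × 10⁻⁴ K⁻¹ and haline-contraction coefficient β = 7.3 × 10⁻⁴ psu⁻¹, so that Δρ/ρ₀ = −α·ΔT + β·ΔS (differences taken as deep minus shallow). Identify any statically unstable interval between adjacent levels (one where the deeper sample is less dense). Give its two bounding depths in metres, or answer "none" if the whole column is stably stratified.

Evaluate Δρ/ρ₀ = −αΔT + βΔS across each adjacent pair:
  73–101 m: −αΔT+βΔS = −(1.7 × 10⁻⁴)(-7.2)+(7.3 × 10⁻⁴)(+0.12) = 1.3 × 10⁻³ → stable
  101–122 m: −αΔT+βΔS = −(1.7 × 10⁻⁴)(+6.0)+(7.3 × 10⁻⁴)(+2.24) = 6.2 × 10⁻⁴ → stable
  122–176 m: −αΔT+βΔS = −(1.7 × 10⁻⁴)(-0.1)+(7.3 × 10⁻⁴)(-1.43) = -1.0 × 10⁻³ → UNSTABLE
  176–196 m: −αΔT+βΔS = −(1.7 × 10⁻⁴)(-1.0)+(7.3 × 10⁻⁴)(-0.02) = 1.6 × 10⁻⁴ → stable
  196–255 m: −αΔT+βΔS = −(1.7 × 10⁻⁴)(-0.9)+(7.3 × 10⁻⁴)(+0.80) = 7.4 × 10⁻⁴ → stable
The 122–176 m interval has Δρ < 0: lighter water underlies denser water.

122–176 m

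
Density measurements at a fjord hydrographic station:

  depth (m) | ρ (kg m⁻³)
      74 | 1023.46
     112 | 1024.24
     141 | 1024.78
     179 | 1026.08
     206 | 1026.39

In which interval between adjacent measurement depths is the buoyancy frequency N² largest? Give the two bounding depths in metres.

Compute the density gradient over each adjacent pair:
  74–112 m: Δρ/Δz = 0.78/38 = 0.021 kg m⁻⁴
  112–141 m: Δρ/Δz = 0.54/29 = 0.019 kg m⁻⁴
  141–179 m: Δρ/Δz = 1.30/38 = 0.034 kg m⁻⁴
  179–206 m: Δρ/Δz = 0.31/27 = 0.011 kg m⁻⁴
The largest gradient is in the 141–179 m interval — the pycnocline.

141–179 m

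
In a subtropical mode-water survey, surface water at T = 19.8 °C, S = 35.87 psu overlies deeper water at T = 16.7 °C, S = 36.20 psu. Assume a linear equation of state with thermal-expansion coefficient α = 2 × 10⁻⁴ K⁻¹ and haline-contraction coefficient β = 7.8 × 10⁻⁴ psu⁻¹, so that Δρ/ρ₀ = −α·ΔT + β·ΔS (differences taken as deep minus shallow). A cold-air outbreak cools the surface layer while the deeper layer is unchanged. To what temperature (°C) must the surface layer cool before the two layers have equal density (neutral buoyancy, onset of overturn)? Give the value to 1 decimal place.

15.4 °C

Neutral buoyancy requires Δρ = 0, i.e. −α(T_deep − T_surf′) + β(S_deep − S_surf) = 0.
T_surf′ = T_deep − (β/α)·ΔS = 16.7 − (7.8 × 10⁻⁴/2 × 10⁻⁴)·(+0.33) = 15.413 °C.
Cooling required: 19.8 − (15.413) = 4.387 °C.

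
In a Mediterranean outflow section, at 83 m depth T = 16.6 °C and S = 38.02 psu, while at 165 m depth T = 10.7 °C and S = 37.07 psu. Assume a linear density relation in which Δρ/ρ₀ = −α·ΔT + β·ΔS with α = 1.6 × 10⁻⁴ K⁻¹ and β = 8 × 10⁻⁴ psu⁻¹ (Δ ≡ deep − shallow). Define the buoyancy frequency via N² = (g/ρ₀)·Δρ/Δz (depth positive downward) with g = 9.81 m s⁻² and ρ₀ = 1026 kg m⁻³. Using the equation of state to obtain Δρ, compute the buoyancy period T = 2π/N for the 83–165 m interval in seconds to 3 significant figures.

1.34 × 10³ s

ΔT = -5.9 K, ΔS = -0.95 psu (deep − shallow).
Δρ/ρ₀ = −αΔT + βΔS = 9.44 × 10⁻⁴ − 7.60 × 10⁻⁴ = 1.84 × 10⁻⁴, so Δρ ≈ 0.1888 kg m⁻³.
N² = (g/ρ₀)·Δρ/Δz = g·(Δρ/ρ₀)/Δz = 9.81 × 1.84 × 10⁻⁴ / 82 = 2.2013 × 10⁻⁵ s⁻².
N = √(2.2013 × 10⁻⁵) = 4.6918 × 10⁻³ rad s⁻¹ → T = 2π/N = 1.3392 × 10³ s ≈ 1.34 × 10³ s.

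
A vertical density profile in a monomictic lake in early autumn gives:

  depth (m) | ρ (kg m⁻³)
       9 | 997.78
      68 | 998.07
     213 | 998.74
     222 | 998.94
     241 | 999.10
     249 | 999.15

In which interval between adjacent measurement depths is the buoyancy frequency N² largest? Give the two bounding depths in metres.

213–222 m

Compute the density gradient over each adjacent pair:
  9–68 m: Δρ/Δz = 0.29/59 = 4.9 × 10⁻³ kg m⁻⁴
  68–213 m: Δρ/Δz = 0.67/145 = 4.6 × 10⁻³ kg m⁻⁴
  213–222 m: Δρ/Δz = 0.20/9 = 0.022 kg m⁻⁴
  222–241 m: Δρ/Δz = 0.16/19 = 8.4 × 10⁻³ kg m⁻⁴
  241–249 m: Δρ/Δz = 0.05/8 = 6.3 × 10⁻³ kg m⁻⁴
The largest gradient is in the 213–222 m interval — the pycnocline.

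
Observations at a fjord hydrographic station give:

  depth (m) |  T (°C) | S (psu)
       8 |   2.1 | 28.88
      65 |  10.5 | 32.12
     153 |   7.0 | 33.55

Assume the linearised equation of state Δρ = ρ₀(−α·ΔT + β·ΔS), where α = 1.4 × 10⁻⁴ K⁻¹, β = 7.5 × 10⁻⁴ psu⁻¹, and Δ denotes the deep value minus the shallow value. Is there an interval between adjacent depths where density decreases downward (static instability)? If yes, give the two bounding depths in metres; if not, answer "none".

Evaluate Δρ/ρ₀ = −αΔT + βΔS across each adjacent pair:
  8–65 m: −αΔT+βΔS = −(1.4 × 10⁻⁴)(+8.4)+(7.5 × 10⁻⁴)(+3.24) = 1.3 × 10⁻³ → stable
  65–153 m: −αΔT+βΔS = −(1.4 × 10⁻⁴)(-3.5)+(7.5 × 10⁻⁴)(+1.43) = 1.6 × 10⁻³ → stable
Every interval has Δρ > 0: the column is stably stratified throughout.

none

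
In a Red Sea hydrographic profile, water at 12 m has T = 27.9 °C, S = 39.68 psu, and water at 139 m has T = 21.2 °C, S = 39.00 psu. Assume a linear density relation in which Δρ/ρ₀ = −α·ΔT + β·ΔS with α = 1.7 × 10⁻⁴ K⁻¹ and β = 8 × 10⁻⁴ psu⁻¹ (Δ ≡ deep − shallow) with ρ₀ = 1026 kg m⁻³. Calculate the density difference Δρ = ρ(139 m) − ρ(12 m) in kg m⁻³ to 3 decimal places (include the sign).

ΔT = -6.7 K, ΔS = -0.68 psu (deep − shallow).
Δρ/ρ₀ = −(1.7 × 10⁻⁴)(-6.7) + (8 × 10⁻⁴)(-0.68) = 5.95 × 10⁻⁴.
Δρ = 1026 × (5.95 × 10⁻⁴) = +0.610 kg m⁻³.
Positive Δρ: denser below, stable.

+0.610 kg m⁻³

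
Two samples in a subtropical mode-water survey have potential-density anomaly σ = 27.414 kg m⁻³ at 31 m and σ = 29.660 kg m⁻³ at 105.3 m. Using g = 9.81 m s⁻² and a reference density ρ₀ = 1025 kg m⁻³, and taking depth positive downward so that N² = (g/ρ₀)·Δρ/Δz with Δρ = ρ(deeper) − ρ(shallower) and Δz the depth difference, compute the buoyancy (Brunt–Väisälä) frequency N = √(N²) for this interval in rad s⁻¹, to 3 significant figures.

Δρ = 1029.660 − 1027.414 = 2.246 kg m⁻³ over Δz = 105.3 − 31 = 74.3 m.
N² = (9.81/1025) × (2.246/74.3) = 2.8931 × 10⁻⁴ s⁻².
N = √(2.8931 × 10⁻⁴) = 0.017009 rad s⁻¹ ≈ 0.0170 rad s⁻¹.

0.0170 rad s⁻¹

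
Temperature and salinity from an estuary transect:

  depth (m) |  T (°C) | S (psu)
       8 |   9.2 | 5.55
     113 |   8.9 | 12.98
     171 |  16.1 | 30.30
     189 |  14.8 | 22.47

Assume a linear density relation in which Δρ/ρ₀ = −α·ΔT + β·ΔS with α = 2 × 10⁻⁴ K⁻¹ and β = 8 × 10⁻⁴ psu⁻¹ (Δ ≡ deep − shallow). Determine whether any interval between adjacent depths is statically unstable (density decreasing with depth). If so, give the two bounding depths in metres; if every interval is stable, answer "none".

Evaluate Δρ/ρ₀ = −αΔT + βΔS across each adjacent pair:
  8–113 m: −αΔT+βΔS = −(2 × 10⁻⁴)(-0.3)+(8 × 10⁻⁴)(+7.43) = 6.0 × 10⁻³ → stable
  113–171 m: −αΔT+βΔS = −(2 × 10⁻⁴)(+7.2)+(8 × 10⁻⁴)(+17.32) = 0.012 → stable
  171–189 m: −αΔT+βΔS = −(2 × 10⁻⁴)(-1.3)+(8 × 10⁻⁴)(-7.83) = -6.0 × 10⁻³ → UNSTABLE
The 171–189 m interval has Δρ < 0: lighter water underlies denser water.

171–189 m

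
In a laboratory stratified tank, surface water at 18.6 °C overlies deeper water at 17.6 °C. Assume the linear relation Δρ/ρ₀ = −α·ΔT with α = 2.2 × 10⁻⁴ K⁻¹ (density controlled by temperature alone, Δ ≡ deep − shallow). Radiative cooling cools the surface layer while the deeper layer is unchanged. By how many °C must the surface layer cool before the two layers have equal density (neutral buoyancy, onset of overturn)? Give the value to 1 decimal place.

1.0 °C

With temperature the only control, equal density requires T_surf′ = T_deep.
T_surf′ = 17.6 °C.
Cooling required: 18.6 − 17.6 = 1.0 °C.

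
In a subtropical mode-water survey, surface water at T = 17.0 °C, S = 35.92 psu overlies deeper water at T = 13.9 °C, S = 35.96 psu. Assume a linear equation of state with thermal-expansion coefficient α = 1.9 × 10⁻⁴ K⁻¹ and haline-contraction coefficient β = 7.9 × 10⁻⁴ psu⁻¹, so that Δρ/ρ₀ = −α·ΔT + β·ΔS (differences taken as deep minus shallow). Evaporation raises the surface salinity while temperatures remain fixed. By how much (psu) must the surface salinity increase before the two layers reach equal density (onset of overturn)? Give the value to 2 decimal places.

Neutral buoyancy requires −α(T_deep − T_surf) + β(S_deep − S_surf′) = 0.
S_surf′ = S_deep − (α/β)·ΔT = 35.96 − (1.9 × 10⁻⁴/7.9 × 10⁻⁴)·(-3.1) = 36.7056 psu.
Increase required: 36.7056 − 35.92 = 0.7856 psu.

0.79 psu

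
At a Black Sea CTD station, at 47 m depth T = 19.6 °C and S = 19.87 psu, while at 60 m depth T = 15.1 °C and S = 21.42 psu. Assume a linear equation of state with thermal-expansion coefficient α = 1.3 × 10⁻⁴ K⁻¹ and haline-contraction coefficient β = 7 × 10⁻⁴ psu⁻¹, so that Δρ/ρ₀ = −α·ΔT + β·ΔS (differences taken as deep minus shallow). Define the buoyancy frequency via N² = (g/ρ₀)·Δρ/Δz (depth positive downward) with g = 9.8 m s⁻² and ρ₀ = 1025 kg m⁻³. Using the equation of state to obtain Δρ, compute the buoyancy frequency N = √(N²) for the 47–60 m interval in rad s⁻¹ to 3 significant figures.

ΔT = -4.5 K, ΔS = +1.55 psu (deep − shallow).
Δρ/ρ₀ = −αΔT + βΔS = 5.85 × 10⁻⁴ + 1.085 × 10⁻³ = 1.67 × 10⁻³, so Δρ ≈ 1.712 kg m⁻³.
N² = (g/ρ₀)·Δρ/Δz = g·(Δρ/ρ₀)/Δz = 9.8 × 1.67 × 10⁻³ / 13 = 1.2589 × 10⁻³ s⁻².
N = √(1.2589 × 10⁻³) = 0.035481 rad s⁻¹ ≈ 0.0355 rad s⁻¹.

0.0355 rad s⁻¹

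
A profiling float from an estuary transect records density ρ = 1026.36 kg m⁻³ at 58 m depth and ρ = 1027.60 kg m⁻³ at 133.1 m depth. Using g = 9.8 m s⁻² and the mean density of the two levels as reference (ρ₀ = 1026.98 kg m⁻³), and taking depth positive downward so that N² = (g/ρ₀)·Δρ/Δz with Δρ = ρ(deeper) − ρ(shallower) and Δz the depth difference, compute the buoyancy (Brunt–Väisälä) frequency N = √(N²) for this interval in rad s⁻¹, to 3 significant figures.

Δρ = 1027.60 − 1026.36 = 1.24 kg m⁻³ over Δz = 133.1 − 58 = 75.1 m.
N² = (9.8/1026.98) × (1.24/75.1) = 1.5756 × 10⁻⁴ s⁻².
N = √(1.5756 × 10⁻⁴) = 0.012552 rad s⁻¹ ≈ 0.0126 rad s⁻¹.

0.0126 rad s⁻¹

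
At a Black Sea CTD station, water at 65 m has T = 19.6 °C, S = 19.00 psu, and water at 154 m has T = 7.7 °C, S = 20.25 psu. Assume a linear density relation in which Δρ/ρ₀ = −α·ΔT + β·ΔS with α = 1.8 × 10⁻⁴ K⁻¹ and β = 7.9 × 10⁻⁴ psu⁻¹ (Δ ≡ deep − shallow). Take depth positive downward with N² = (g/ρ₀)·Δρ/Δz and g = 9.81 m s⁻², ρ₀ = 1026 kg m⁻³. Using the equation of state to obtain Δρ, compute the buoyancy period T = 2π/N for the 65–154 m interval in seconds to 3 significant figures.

338 s

ΔT = -11.9 K, ΔS = +1.25 psu (deep − shallow).
Δρ/ρ₀ = −αΔT + βΔS = 2.142 × 10⁻³ + 9.875 × 10⁻⁴ = 3.1295 × 10⁻³, so Δρ ≈ 3.211 kg m⁻³.
N² = (g/ρ₀)·Δρ/Δz = g·(Δρ/ρ₀)/Δz = 9.81 × 3.1295 × 10⁻³ / 89 = 3.4495 × 10⁻⁴ s⁻².
N = √(3.4495 × 10⁻⁴) = 0.018573 rad s⁻¹ → T = 2π/N = 338.30 s ≈ 338 s.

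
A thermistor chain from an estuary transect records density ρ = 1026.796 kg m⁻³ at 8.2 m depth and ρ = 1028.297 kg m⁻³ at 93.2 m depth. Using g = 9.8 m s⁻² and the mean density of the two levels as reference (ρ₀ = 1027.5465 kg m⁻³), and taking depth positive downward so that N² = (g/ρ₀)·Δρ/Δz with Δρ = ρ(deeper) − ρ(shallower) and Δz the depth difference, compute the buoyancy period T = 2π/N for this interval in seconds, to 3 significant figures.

Δρ = 1028.297 − 1026.796 = 1.501 kg m⁻³ over Δz = 93.2 − 8.2 = 85 m.
N² = (9.8/1027.5465) × (1.501/85) = 1.6842 × 10⁻⁴ s⁻².
N = √(1.6842 × 10⁻⁴) = 0.012978 rad s⁻¹, so T = 2π/N = 484.14 s ≈ 484 s.
N² > 0, so the interval is statically stable.

484 s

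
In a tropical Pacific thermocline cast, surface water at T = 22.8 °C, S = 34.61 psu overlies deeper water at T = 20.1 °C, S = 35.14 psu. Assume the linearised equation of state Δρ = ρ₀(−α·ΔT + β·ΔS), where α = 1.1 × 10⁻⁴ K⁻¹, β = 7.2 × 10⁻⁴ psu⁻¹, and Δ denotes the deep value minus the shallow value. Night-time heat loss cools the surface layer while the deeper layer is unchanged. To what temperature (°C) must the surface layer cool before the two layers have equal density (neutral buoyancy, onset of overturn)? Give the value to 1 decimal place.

16.6 °C

Neutral buoyancy requires Δρ = 0, i.e. −α(T_deep − T_surf′) + β(S_deep − S_surf) = 0.
T_surf′ = T_deep − (β/α)·ΔS = 20.1 − (7.2 × 10⁻⁴/1.1 × 10⁻⁴)·(+0.53) = 16.631 °C.
Cooling required: 22.8 − (16.631) = 6.169 °C.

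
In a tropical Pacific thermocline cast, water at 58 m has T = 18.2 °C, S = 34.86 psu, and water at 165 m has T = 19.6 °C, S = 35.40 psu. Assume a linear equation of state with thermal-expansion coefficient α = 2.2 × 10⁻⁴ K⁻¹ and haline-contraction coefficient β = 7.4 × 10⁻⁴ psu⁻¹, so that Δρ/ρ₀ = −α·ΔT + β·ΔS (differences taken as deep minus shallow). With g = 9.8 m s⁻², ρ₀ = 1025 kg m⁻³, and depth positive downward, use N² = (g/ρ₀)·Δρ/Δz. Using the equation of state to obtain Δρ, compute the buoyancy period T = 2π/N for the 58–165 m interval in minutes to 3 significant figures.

ΔT = +1.4 K, ΔS = +0.54 psu (deep − shallow).
Δρ/ρ₀ = −αΔT + βΔS = -3.08 × 10⁻⁴ + 3.996 × 10⁻⁴ = 9.16 × 10⁻⁵, so Δρ ≈ 0.09389 kg m⁻³.
N² = (g/ρ₀)·Δρ/Δz = g·(Δρ/ρ₀)/Δz = 9.8 × 9.16 × 10⁻⁵ / 107 = 8.3895 × 10⁻⁶ s⁻².
N = √(8.3895 × 10⁻⁶) = 2.8965 × 10⁻³ rad s⁻¹ → T = 2π/N = 2.1692 × 10³ s = 36.153 min ≈ 36.2 min.

36.2 min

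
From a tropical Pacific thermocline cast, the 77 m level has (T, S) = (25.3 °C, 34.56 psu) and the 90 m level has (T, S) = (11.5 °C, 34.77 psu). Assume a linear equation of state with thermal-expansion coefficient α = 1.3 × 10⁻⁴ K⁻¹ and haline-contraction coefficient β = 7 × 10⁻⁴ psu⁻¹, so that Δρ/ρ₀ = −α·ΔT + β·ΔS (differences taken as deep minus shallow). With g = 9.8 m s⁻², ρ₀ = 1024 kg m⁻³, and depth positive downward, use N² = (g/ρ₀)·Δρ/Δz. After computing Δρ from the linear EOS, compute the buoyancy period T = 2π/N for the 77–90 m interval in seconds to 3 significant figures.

164 s

ΔT = -13.8 K, ΔS = +0.21 psu (deep − shallow).
Δρ/ρ₀ = −αΔT + βΔS = 1.794 × 10⁻³ + 1.47 × 10⁻⁴ = 1.941 × 10⁻³, so Δρ ≈ 1.988 kg m⁻³.
N² = (g/ρ₀)·Δρ/Δz = g·(Δρ/ρ₀)/Δz = 9.8 × 1.941 × 10⁻³ / 13 = 1.4632 × 10⁻³ s⁻².
N = √(1.4632 × 10⁻³) = 0.038252 rad s⁻¹ → T = 2π/N = 164.26 s ≈ 164 s.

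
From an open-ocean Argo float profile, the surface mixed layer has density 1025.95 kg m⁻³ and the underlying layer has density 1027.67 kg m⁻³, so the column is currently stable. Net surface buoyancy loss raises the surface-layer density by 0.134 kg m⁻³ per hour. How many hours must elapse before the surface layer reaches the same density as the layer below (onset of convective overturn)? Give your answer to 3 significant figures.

Density deficit of the surface layer: 1027.67 − 1025.95 = 1.72 kg m⁻³.
Required change = 1.72 / 0.134 = 12.8 hours.

12.8 hours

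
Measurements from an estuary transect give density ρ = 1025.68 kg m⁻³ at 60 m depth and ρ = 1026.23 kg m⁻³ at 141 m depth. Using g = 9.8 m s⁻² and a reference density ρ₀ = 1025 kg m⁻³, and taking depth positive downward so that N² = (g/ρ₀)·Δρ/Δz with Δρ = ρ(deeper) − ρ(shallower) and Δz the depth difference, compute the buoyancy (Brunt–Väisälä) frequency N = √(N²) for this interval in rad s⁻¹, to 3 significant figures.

8.06 × 10⁻³ rad s⁻¹

Δρ = 1026.23 − 1025.68 = 0.55 kg m⁻³ over Δz = 141 − 60 = 81 m.
N² = (9.8/1025) × (0.55/81) = 6.4920 × 10⁻⁵ s⁻².
N = √(6.4920 × 10⁻⁵) = 8.0573 × 10⁻³ rad s⁻¹ ≈ 8.06 × 10⁻³ rad s⁻¹.
N² > 0, so the interval is statically stable.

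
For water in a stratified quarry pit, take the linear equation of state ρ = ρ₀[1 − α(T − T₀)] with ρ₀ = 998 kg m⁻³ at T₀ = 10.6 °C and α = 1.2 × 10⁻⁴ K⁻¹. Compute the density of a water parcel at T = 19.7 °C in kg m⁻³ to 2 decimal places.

996.91 kg m⁻³

T − T₀ = +9.1 K.
Bracket = 1 − α·(+9.1) = 1 + (-1.092 × 10⁻³) = 0.9989080.
ρ = 998 × 0.9989080 = 996.91 kg m⁻³.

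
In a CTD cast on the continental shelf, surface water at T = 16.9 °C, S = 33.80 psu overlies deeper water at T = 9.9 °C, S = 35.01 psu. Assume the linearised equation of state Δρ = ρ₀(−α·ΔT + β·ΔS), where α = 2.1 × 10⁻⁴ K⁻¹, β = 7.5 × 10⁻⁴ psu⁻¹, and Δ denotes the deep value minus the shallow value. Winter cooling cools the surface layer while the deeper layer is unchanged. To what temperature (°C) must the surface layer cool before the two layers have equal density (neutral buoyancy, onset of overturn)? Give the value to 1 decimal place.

Neutral buoyancy requires Δρ = 0, i.e. −α(T_deep − T_surf′) + β(S_deep − S_surf) = 0.
T_surf′ = T_deep − (β/α)·ΔS = 9.9 − (7.5 × 10⁻⁴/2.1 × 10⁻⁴)·(+1.21) = 5.579 °C.
Cooling required: 16.9 − (5.579) = 11.321 °C.

5.6 °C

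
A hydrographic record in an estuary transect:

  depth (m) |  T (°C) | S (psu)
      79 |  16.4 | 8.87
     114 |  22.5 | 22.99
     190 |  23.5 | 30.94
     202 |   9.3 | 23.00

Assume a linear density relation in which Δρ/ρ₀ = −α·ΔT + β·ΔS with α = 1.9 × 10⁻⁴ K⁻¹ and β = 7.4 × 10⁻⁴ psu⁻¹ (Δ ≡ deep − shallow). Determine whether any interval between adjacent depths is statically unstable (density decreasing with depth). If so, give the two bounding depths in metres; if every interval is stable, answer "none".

Evaluate Δρ/ρ₀ = −αΔT + βΔS across each adjacent pair:
  79–114 m: −αΔT+βΔS = −(1.9 × 10⁻⁴)(+6.1)+(7.4 × 10⁻⁴)(+14.12) = 9.3 × 10⁻³ → stable
  114–190 m: −αΔT+βΔS = −(1.9 × 10⁻⁴)(+1.0)+(7.4 × 10⁻⁴)(+7.95) = 5.7 × 10⁻³ → stable
  190–202 m: −αΔT+βΔS = −(1.9 × 10⁻⁴)(-14.2)+(7.4 × 10⁻⁴)(-7.94) = -3.2 × 10⁻³ → UNSTABLE
The 190–202 m interval has Δρ < 0: lighter water underlies denser water.

190–202 m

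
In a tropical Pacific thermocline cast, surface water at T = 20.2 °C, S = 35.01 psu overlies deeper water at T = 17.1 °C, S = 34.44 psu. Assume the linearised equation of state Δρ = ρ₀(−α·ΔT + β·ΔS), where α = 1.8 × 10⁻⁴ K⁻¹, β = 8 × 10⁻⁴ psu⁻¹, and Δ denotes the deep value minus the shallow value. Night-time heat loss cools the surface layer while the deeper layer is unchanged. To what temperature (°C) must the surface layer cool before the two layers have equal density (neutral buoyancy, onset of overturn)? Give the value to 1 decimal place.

Neutral buoyancy requires Δρ = 0, i.e. −α(T_deep − T_surf′) + β(S_deep − S_surf) = 0.
T_surf′ = T_deep − (β/α)·ΔS = 17.1 − (8 × 10⁻⁴/1.8 × 10⁻⁴)·(-0.57) = 19.633 °C.
Cooling required: 20.2 − (19.633) = 0.567 °C.

19.6 °C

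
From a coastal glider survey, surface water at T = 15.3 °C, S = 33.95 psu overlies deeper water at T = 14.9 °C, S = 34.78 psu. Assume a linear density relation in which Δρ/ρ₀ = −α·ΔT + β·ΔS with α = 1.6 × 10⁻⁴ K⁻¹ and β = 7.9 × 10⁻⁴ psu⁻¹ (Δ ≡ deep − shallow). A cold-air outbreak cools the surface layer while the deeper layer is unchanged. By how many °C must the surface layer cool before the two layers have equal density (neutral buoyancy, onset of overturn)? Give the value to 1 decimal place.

Neutral buoyancy requires Δρ = 0, i.e. −α(T_deep − T_surf′) + β(S_deep − S_surf) = 0.
T_surf′ = T_deep − (β/α)·ΔS = 14.9 − (7.9 × 10⁻⁴/1.6 × 10⁻⁴)·(+0.83) = 10.802 °C.
Cooling required: 15.3 − (10.802) = 4.498 °C.

4.5 °C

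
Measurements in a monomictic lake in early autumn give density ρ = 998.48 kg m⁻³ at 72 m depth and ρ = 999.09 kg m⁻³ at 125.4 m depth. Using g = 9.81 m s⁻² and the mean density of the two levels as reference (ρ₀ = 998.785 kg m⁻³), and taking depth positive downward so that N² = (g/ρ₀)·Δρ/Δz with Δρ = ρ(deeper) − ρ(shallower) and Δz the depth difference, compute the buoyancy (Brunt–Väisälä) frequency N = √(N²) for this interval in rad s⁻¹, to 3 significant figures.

Δρ = 999.09 − 998.48 = 0.61 kg m⁻³ over Δz = 125.4 − 72 = 53.4 m.
N² = (9.81/998.785) × (0.61/53.4) = 1.1220 × 10⁻⁴ s⁻².
N = √(1.1220 × 10⁻⁴) = 0.010592 rad s⁻¹ ≈ 0.0106 rad s⁻¹.
N² > 0, so the interval is statically stable.

0.0106 rad s⁻¹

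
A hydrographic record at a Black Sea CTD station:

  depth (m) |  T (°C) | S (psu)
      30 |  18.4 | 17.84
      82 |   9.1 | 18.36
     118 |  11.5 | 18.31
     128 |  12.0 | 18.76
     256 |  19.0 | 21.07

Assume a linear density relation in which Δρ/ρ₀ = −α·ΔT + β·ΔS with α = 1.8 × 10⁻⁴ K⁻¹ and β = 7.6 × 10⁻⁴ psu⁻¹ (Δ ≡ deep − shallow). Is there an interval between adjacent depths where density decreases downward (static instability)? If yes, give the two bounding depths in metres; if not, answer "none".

Evaluate Δρ/ρ₀ = −αΔT + βΔS across each adjacent pair:
  30–82 m: −αΔT+βΔS = −(1.8 × 10⁻⁴)(-9.3)+(7.6 × 10⁻⁴)(+0.52) = 2.1 × 10⁻³ → stable
  82–118 m: −αΔT+βΔS = −(1.8 × 10⁻⁴)(+2.4)+(7.6 × 10⁻⁴)(-0.05) = -4.7 × 10⁻⁴ → UNSTABLE
  118–128 m: −αΔT+βΔS = −(1.8 × 10⁻⁴)(+0.5)+(7.6 × 10⁻⁴)(+0.45) = 2.5 × 10⁻⁴ → stable
  128–256 m: −αΔT+βΔS = −(1.8 × 10⁻⁴)(+7.0)+(7.6 × 10⁻⁴)(+2.31) = 5.0 × 10⁻⁴ → stable
The 82–118 m interval has Δρ < 0: lighter water underlies denser water.

82–118 m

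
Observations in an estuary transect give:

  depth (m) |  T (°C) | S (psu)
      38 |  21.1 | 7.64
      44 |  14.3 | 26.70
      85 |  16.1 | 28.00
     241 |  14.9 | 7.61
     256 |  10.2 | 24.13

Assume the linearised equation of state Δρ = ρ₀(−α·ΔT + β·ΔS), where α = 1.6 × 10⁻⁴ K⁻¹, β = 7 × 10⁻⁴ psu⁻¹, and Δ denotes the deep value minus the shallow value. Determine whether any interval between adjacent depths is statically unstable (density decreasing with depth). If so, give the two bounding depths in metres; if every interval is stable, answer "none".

Evaluate Δρ/ρ₀ = −αΔT + βΔS across each adjacent pair:
  38–44 m: −αΔT+βΔS = −(1.6 × 10⁻⁴)(-6.8)+(7 × 10⁻⁴)(+19.06) = 0.014 → stable
  44–85 m: −αΔT+βΔS = −(1.6 × 10⁻⁴)(+1.8)+(7 × 10⁻⁴)(+1.30) = 6.2 × 10⁻⁴ → stable
  85–241 m: −αΔT+βΔS = −(1.6 × 10⁻⁴)(-1.2)+(7 × 10⁻⁴)(-20.39) = -0.014 → UNSTABLE
  241–256 m: −αΔT+βΔS = −(1.6 × 10⁻⁴)(-4.7)+(7 × 10⁻⁴)(+16.52) = 0.012 → stable
The 85–241 m interval has Δρ < 0: lighter water underlies denser water.

85–241 m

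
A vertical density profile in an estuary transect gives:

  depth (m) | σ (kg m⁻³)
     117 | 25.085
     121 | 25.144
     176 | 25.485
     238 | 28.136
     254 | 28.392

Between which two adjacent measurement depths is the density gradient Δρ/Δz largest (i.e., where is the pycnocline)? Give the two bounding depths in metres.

176–238 m

Compute the density gradient over each adjacent pair:
  117–121 m: Δρ/Δz = 0.059/4 = 0.015 kg m⁻⁴
  121–176 m: Δρ/Δz = 0.341/55 = 6.2 × 10⁻³ kg m⁻⁴
  176–238 m: Δρ/Δz = 2.651/62 = 0.043 kg m⁻⁴
  238–254 m: Δρ/Δz = 0.256/16 = 0.016 kg m⁻⁴
The largest gradient is in the 176–238 m interval — the pycnocline.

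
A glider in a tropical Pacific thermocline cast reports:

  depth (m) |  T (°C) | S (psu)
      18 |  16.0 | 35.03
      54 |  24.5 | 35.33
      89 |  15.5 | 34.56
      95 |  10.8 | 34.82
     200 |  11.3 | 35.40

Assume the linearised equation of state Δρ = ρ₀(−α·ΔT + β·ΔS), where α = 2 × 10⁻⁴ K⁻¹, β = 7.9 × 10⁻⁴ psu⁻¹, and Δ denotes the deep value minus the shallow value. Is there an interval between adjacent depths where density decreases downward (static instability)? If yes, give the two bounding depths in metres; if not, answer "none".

18–54 m

Evaluate Δρ/ρ₀ = −αΔT + βΔS across each adjacent pair:
  18–54 m: −αΔT+βΔS = −(2 × 10⁻⁴)(+8.5)+(7.9 × 10⁻⁴)(+0.30) = -1.5 × 10⁻³ → UNSTABLE
  54–89 m: −αΔT+βΔS = −(2 × 10⁻⁴)(-9.0)+(7.9 × 10⁻⁴)(-0.77) = 1.2 × 10⁻³ → stable
  89–95 m: −αΔT+βΔS = −(2 × 10⁻⁴)(-4.7)+(7.9 × 10⁻⁴)(+0.26) = 1.1 × 10⁻³ → stable
  95–200 m: −αΔT+βΔS = −(2 × 10⁻⁴)(+0.5)+(7.9 × 10⁻⁴)(+0.58) = 3.6 × 10⁻⁴ → stable
The 18–54 m interval has Δρ < 0: lighter water underlies denser water.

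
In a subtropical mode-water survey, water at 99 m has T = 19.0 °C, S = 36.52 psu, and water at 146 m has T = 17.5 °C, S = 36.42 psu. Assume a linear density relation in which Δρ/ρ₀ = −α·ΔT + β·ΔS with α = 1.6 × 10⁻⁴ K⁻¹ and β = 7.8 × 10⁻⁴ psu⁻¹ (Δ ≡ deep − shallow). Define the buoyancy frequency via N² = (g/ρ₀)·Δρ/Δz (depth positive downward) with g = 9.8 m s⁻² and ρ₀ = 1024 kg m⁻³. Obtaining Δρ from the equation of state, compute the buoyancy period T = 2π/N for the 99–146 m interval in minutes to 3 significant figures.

18.0 min

ΔT = -1.5 K, ΔS = -0.10 psu (deep − shallow).
Δρ/ρ₀ = −αΔT + βΔS = 2.40 × 10⁻⁴ − 7.80 × 10⁻⁵ = 1.62 × 10⁻⁴, so Δρ ≈ 0.1659 kg m⁻³.
N² = (g/ρ₀)·Δρ/Δz = g·(Δρ/ρ₀)/Δz = 9.8 × 1.62 × 10⁻⁴ / 47 = 3.3779 × 10⁻⁵ s⁻².
N = √(3.3779 × 10⁻⁵) = 5.8120 × 10⁻³ rad s⁻¹ → T = 2π/N = 1.0811 × 10³ s = 18.018 min ≈ 18.0 min.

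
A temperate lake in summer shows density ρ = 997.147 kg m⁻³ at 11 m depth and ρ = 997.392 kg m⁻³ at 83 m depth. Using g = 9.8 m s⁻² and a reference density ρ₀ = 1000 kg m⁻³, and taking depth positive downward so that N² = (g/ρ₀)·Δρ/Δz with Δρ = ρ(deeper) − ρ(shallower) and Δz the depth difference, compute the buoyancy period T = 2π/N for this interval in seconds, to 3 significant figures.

1.09 × 10³ s

Δρ = 997.392 − 997.147 = 0.245 kg m⁻³ over Δz = 83 − 11 = 72 m.
N² = (9.8/1000) × (0.245/72) = 3.3347 × 10⁻⁵ s⁻².
N = √(3.3347 × 10⁻⁵) = 5.7747 × 10⁻³ rad s⁻¹, so T = 2π/N = 1.0881 × 10³ s ≈ 1.09 × 10³ s.
Since Δρ > 0 the layer is stably stratified.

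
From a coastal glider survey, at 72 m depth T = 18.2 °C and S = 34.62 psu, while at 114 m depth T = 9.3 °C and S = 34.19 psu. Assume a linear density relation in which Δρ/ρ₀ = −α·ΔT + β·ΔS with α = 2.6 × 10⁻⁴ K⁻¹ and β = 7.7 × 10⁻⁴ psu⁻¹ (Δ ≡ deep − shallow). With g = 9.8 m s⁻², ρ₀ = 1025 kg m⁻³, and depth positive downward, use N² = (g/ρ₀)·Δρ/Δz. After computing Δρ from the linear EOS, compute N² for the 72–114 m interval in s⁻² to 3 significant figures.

ΔT = -8.9 K, ΔS = -0.43 psu (deep − shallow).
Δρ/ρ₀ = −αΔT + βΔS = 2.314 × 10⁻³ − 3.311 × 10⁻⁴ = 1.9829 × 10⁻³, so Δρ ≈ 2.032 kg m⁻³.
N² = (g/ρ₀)·Δρ/Δz = g·(Δρ/ρ₀)/Δz = 9.8 × 1.9829 × 10⁻³ / 42 = 4.6268 × 10⁻⁴ s⁻² ≈ 4.63 × 10⁻⁴ s⁻².

4.63 × 10⁻⁴ s⁻²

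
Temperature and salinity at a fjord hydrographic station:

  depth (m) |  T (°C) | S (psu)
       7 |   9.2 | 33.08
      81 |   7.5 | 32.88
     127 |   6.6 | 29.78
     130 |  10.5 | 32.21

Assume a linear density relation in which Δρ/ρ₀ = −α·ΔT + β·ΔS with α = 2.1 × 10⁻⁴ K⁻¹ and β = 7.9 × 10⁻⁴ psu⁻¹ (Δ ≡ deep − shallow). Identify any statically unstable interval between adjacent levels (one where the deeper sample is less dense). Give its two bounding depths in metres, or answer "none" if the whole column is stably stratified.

81–127 m

Evaluate Δρ/ρ₀ = −αΔT + βΔS across each adjacent pair:
  7–81 m: −αΔT+βΔS = −(2.1 × 10⁻⁴)(-1.7)+(7.9 × 10⁻⁴)(-0.20) = 2.0 × 10⁻⁴ → stable
  81–127 m: −αΔT+βΔS = −(2.1 × 10⁻⁴)(-0.9)+(7.9 × 10⁻⁴)(-3.10) = -2.3 × 10⁻³ → UNSTABLE
  127–130 m: −αΔT+βΔS = −(2.1 × 10⁻⁴)(+3.9)+(7.9 × 10⁻⁴)(+2.43) = 1.1 × 10⁻³ → stable
The 81–127 m interval has Δρ < 0: lighter water underlies denser water.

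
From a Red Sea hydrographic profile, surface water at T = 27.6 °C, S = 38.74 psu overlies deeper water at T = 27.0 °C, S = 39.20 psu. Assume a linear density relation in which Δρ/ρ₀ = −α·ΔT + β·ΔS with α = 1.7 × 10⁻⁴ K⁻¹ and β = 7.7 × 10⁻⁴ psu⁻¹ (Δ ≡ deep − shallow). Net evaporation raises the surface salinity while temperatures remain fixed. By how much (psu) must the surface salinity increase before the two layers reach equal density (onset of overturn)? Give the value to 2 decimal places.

Neutral buoyancy requires −α(T_deep − T_surf) + β(S_deep − S_surf′) = 0.
S_surf′ = S_deep − (α/β)·ΔT = 39.20 − (1.7 × 10⁻⁴/7.7 × 10⁻⁴)·(-0.6) = 39.3325 psu.
Increase required: 39.3325 − 38.74 = 0.5925 psu.

0.59 psu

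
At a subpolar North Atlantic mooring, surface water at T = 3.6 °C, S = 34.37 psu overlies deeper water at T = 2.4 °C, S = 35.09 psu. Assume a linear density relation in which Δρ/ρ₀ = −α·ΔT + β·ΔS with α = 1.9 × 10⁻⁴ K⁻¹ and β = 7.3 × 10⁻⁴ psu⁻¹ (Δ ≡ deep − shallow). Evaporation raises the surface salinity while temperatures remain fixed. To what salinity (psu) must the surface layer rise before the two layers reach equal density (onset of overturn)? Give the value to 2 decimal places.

Neutral buoyancy requires −α(T_deep − T_surf) + β(S_deep − S_surf′) = 0.
S_surf′ = S_deep − (α/β)·ΔT = 35.09 − (1.9 × 10⁻⁴/7.3 × 10⁻⁴)·(-1.2) = 35.4023 psu.
Increase required: 35.4023 − 34.37 = 1.0323 psu.

35.40 psu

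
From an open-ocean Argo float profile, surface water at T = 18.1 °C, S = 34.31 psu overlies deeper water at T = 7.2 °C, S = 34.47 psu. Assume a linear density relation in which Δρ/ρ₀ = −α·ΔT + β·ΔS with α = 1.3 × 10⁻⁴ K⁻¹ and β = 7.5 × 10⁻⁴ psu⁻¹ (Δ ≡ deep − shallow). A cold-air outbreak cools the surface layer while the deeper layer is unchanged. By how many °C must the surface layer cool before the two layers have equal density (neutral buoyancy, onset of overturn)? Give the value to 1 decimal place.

11.8 °C

Neutral buoyancy requires Δρ = 0, i.e. −α(T_deep − T_surf′) + β(S_deep − S_surf) = 0.
T_surf′ = T_deep − (β/α)·ΔS = 7.2 − (7.5 × 10⁻⁴/1.3 × 10⁻⁴)·(+0.16) = 6.277 °C.
Cooling required: 18.1 − (6.277) = 11.823 °C.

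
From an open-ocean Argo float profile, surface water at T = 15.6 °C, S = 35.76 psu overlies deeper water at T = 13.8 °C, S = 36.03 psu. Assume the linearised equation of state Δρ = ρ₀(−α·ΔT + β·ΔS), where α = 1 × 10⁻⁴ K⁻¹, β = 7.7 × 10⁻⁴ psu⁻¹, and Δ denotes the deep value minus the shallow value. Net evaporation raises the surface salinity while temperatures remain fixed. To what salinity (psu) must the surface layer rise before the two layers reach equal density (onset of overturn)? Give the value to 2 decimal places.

Neutral buoyancy requires −α(T_deep − T_surf) + β(S_deep − S_surf′) = 0.
S_surf′ = S_deep − (α/β)·ΔT = 36.03 − (1 × 10⁻⁴/7.7 × 10⁻⁴)·(-1.8) = 36.2638 psu.
Increase required: 36.2638 − 35.76 = 0.5038 psu.

36.26 psu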